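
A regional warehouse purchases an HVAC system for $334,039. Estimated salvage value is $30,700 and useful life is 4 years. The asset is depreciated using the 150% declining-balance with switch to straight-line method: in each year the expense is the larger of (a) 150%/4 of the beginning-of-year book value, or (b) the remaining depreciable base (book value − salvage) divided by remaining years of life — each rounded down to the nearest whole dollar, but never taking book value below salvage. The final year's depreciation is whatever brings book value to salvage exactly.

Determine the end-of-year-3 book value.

Depreciable base = $334,039 − $30,700 = $303,339.
Year 1: DB = ⌊$334,039 × 150%/4⌋ = $125,264; SL = ⌊$303,339/4⌋ = $75,834 → take DB $125,264. Book value $208,775.
Year 2: DB = ⌊$208,775 × 150%/4⌋ = $78,290; SL = ⌊$178,075/3⌋ = $59,358 → take DB $78,290. Book value $130,485.
Year 3: DB = ⌊$130,485 × 150%/4⌋ = $48,931; SL = ⌊$99,785/2⌋ = $49,892 → take SL $49,892. Book value $80,593.

$80,593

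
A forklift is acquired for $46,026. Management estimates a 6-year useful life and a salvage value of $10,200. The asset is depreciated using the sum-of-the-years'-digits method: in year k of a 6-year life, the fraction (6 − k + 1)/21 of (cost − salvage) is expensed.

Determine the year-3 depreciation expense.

$6,824

Depreciable base = $46,026 − $10,200 = $35,826.
Sum of the years' digits = 6+5+4+3+2+1 = 21.
Year 1: $35,826 × 6/21 = $10,236. Book value $35,790.
Year 2: $35,826 × 5/21 = $8,530. Book value $27,260.
Year 3: $35,826 × 4/21 = $6,824. Book value $20,436.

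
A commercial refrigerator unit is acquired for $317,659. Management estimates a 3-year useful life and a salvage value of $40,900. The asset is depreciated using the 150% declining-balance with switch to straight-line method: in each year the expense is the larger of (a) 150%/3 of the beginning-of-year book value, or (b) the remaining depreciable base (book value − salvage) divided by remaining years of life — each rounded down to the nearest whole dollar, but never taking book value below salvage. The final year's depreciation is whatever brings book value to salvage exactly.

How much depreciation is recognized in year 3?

Depreciable base = $317,659 − $40,900 = $276,759.
Year 1: DB = ⌊$317,659 × 150%/3⌋ = $158,829; SL = ⌊$276,759/3⌋ = $92,253 → take DB $158,829. Book value $158,830.
Year 2: DB = ⌊$158,830 × 150%/3⌋ = $79,415; SL = ⌊$117,930/2⌋ = $58,965 → take DB $79,415. Book value $79,415.
Year 3 (final): $79,415 − $40,900 = $38,515. Book value $40,900.

$38,515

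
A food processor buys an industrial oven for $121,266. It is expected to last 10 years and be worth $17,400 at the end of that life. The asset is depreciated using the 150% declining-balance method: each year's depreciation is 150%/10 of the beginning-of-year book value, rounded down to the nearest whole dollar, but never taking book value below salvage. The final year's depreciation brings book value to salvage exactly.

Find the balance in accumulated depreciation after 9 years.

$93,176

Depreciable base = $121,266 − $17,400 = $103,866.
Year 1: ⌊$121,266 × 150%/10⌋ = $18,189. Book value $103,077.
Year 2: ⌊$103,077 × 150%/10⌋ = $15,461. Book value $87,616.
Year 3: ⌊$87,616 × 150%/10⌋ = $13,142. Book value $74,474.
Year 4: ⌊$74,474 × 150%/10⌋ = $11,171. Book value $63,303.
Year 5: ⌊$63,303 × 150%/10⌋ = $9,495. Book value $53,808.
Year 6: ⌊$53,808 × 150%/10⌋ = $8,071. Book value $45,737.
Year 7: ⌊$45,737 × 150%/10⌋ = $6,860. Book value $38,877.
Year 8: ⌊$38,877 × 150%/10⌋ = $5,831. Book value $33,046.
Year 9: ⌊$33,046 × 150%/10⌋ = $4,956. Book value $28,090.
Accumulated through year 9 = $121,266 − $28,090 = $93,176.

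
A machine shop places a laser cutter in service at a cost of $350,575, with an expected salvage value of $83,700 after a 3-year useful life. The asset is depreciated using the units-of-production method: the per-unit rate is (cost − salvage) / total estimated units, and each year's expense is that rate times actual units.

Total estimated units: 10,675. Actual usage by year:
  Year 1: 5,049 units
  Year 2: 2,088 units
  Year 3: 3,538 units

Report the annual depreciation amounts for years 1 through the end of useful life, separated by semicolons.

$126,225; $52,200; $88,450

Depreciable base = $350,575 − $83,700 = $266,875.
Rate = $266,875 / 10,675 units = $25 per unit.
Year 1: 5,049 × $25 = $126,225. Book value $224,350.
Year 2: 2,088 × $25 = $52,200. Book value $172,150.
Year 3: 3,538 × $25 = $88,450. Book value $83,700.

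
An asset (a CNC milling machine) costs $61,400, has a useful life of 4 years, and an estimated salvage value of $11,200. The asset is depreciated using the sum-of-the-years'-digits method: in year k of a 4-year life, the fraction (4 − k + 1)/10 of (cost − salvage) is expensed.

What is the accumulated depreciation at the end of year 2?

$35,140

Depreciable base = $61,400 − $11,200 = $50,200.
Sum of the years' digits = 4+3+2+1 = 10.
Year 1: $50,200 × 4/10 = $20,080. Book value $41,320.
Year 2: $50,200 × 3/10 = $15,060. Book value $26,260.
Accumulated through year 2 = $61,400 − $26,260 = $35,140.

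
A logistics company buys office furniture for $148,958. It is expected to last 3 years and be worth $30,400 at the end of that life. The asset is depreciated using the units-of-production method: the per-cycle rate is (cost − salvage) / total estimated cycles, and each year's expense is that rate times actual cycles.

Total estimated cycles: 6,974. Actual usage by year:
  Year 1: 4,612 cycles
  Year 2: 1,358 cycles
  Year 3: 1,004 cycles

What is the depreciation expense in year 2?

$23,086

Depreciable base = $148,958 − $30,400 = $118,558.
Rate = $118,558 / 6,974 cycles = $17 per cycle.
Year 1: 4,612 × $17 = $78,404. Book value $70,554.
Year 2: 1,358 × $17 = $23,086. Book value $47,468.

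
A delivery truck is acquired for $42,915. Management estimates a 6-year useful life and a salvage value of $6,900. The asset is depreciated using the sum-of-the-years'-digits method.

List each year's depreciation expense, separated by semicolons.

$10,290; $8,575; $6,860; $5,145; $3,430; $1,715

Depreciable base = $42,915 − $6,900 = $36,015.
Sum of the years' digits = 6+5+4+3+2+1 = 21.
Year 1: $36,015 × 6/21 = $10,290. Book value $32,625.
Year 2: $36,015 × 5/21 = $8,575. Book value $24,050.
Year 3: $36,015 × 4/21 = $6,860. Book value $17,190.
Year 4: $36,015 × 3/21 = $5,145. Book value $12,045.
Year 5: $36,015 × 2/21 = $3,430. Book value $8,615.
Year 6: $36,015 × 1/21 = $1,715. Book value $6,900.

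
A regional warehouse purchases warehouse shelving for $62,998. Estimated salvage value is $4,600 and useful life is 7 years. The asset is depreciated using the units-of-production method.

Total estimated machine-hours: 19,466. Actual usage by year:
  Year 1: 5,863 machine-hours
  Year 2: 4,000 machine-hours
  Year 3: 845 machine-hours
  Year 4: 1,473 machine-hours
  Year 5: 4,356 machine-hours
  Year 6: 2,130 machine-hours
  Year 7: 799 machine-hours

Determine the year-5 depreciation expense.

$13,068

Depreciable base = $62,998 − $4,600 = $58,398.
Rate = $58,398 / 19,466 machine-hours = $3 per machine-hour.
Year 1: 5,863 × $3 = $17,589. Book value $45,409.
Year 2: 4,000 × $3 = $12,000. Book value $33,409.
Year 3: 845 × $3 = $2,535. Book value $30,874.
Year 4: 1,473 × $3 = $4,419. Book value $26,455.
Year 5: 4,356 × $3 = $13,068. Book value $13,387.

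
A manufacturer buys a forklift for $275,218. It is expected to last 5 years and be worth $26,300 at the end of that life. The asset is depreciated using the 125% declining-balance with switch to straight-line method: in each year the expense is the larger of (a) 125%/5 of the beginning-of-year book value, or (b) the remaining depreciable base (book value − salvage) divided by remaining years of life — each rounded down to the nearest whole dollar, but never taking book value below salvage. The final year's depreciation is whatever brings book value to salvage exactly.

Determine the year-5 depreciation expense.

Depreciable base = $275,218 − $26,300 = $248,918.
Year 1: DB = ⌊$275,218 × 125%/5⌋ = $68,804; SL = ⌊$248,918/5⌋ = $49,783 → take DB $68,804. Book value $206,414.
Year 2: DB = ⌊$206,414 × 125%/5⌋ = $51,603; SL = ⌊$180,114/4⌋ = $45,028 → take DB $51,603. Book value $154,811.
Year 3: DB = ⌊$154,811 × 125%/5⌋ = $38,702; SL = ⌊$128,511/3⌋ = $42,837 → take SL $42,837. Book value $111,974.
Year 4: DB = ⌊$111,974 × 125%/5⌋ = $27,993; SL = ⌊$85,674/2⌋ = $42,837 → take SL $42,837. Book value $69,137.
Year 5 (final): $69,137 − $26,300 = $42,837. Book value $26,300.

$42,837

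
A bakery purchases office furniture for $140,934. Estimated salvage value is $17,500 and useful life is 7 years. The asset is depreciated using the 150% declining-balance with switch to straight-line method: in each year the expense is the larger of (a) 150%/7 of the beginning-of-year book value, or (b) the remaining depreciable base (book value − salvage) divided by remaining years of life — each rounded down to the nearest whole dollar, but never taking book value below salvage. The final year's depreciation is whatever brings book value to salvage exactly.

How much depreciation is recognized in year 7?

Depreciable base = $140,934 − $17,500 = $123,434.
Year 1: DB = ⌊$140,934 × 150%/7⌋ = $30,200; SL = ⌊$123,434/7⌋ = $17,633 → take DB $30,200. Book value $110,734.
Year 2: DB = ⌊$110,734 × 150%/7⌋ = $23,728; SL = ⌊$93,234/6⌋ = $15,539 → take DB $23,728. Book value $87,006.
Year 3: DB = ⌊$87,006 × 150%/7⌋ = $18,644; SL = ⌊$69,506/5⌋ = $13,901 → take DB $18,644. Book value $68,362.
Year 4: DB = ⌊$68,362 × 150%/7⌋ = $14,649; SL = ⌊$50,862/4⌋ = $12,715 → take DB $14,649. Book value $53,713.
Year 5: DB = ⌊$53,713 × 150%/7⌋ = $11,509; SL = ⌊$36,213/3⌋ = $12,071 → take SL $12,071. Book value $41,642.
Year 6: DB = ⌊$41,642 × 150%/7⌋ = $8,923; SL = ⌊$24,142/2⌋ = $12,071 → take SL $12,071. Book value $29,571.
Year 7 (final): $29,571 − $17,500 = $12,071. Book value $17,500.

$12,071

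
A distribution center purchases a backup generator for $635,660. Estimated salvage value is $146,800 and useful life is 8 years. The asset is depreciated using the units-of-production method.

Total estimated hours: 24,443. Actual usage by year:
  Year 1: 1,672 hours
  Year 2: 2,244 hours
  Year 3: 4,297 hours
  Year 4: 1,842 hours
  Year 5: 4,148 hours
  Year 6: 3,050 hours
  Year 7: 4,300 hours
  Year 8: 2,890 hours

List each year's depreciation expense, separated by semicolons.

$33,440; $44,880; $85,940; $36,840; $82,960; $61,000; $86,000; $57,800

Depreciable base = $635,660 − $146,800 = $488,860.
Rate = $488,860 / 24,443 hours = $20 per hour.
Year 1: 1,672 × $20 = $33,440. Book value $602,220.
Year 2: 2,244 × $20 = $44,880. Book value $557,340.
Year 3: 4,297 × $20 = $85,940. Book value $471,400.
Year 4: 1,842 × $20 = $36,840. Book value $434,560.
Year 5: 4,148 × $20 = $82,960. Book value $351,600.
Year 6: 3,050 × $20 = $61,000. Book value $290,600.
Year 7: 4,300 × $20 = $86,000. Book value $204,600.
Year 8: 2,890 × $20 = $57,800. Book value $146,800.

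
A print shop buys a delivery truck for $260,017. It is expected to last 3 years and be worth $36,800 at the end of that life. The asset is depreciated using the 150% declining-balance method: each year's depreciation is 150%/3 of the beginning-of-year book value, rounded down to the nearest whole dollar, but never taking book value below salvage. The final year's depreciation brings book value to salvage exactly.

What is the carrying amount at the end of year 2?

Depreciable base = $260,017 − $36,800 = $223,217.
Year 1: ⌊$260,017 × 150%/3⌋ = $130,008. Book value $130,009.
Year 2: ⌊$130,009 × 150%/3⌋ = $65,004. Book value $65,005.

$65,005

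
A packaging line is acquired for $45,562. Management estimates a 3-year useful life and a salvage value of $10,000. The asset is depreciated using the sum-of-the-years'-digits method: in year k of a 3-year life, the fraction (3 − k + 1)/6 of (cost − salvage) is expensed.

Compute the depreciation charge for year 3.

$5,927

Depreciable base = $45,562 − $10,000 = $35,562.
Sum of the years' digits = 3+2+1 = 6.
Year 1: $35,562 × 3/6 = $17,781. Book value $27,781.
Year 2: $35,562 × 2/6 = $11,854. Book value $15,927.
Year 3: $35,562 × 1/6 = $5,927. Book value $10,000.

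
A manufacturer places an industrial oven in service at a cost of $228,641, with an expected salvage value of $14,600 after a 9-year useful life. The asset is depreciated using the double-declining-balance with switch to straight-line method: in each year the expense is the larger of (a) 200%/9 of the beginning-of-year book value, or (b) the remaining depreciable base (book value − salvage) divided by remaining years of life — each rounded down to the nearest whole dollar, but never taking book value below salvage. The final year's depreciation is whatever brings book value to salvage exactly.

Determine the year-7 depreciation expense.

Depreciable base = $228,641 − $14,600 = $214,041.
Year 1: DB = ⌊$228,641 × 200%/9⌋ = $50,809; SL = ⌊$214,041/9⌋ = $23,782 → take DB $50,809. Book value $177,832.
Year 2: DB = ⌊$177,832 × 200%/9⌋ = $39,518; SL = ⌊$163,232/8⌋ = $20,404 → take DB $39,518. Book value $138,314.
Year 3: DB = ⌊$138,314 × 200%/9⌋ = $30,736; SL = ⌊$123,714/7⌋ = $17,673 → take DB $30,736. Book value $107,578.
Year 4: DB = ⌊$107,578 × 200%/9⌋ = $23,906; SL = ⌊$92,978/6⌋ = $15,496 → take DB $23,906. Book value $83,672.
Year 5: DB = ⌊$83,672 × 200%/9⌋ = $18,593; SL = ⌊$69,072/5⌋ = $13,814 → take DB $18,593. Book value $65,079.
Year 6: DB = ⌊$65,079 × 200%/9⌋ = $14,462; SL = ⌊$50,479/4⌋ = $12,619 → take DB $14,462. Book value $50,617.
Year 7: DB = ⌊$50,617 × 200%/9⌋ = $11,248; SL = ⌊$36,017/3⌋ = $12,005 → take SL $12,005. Book value $38,612.

$12,005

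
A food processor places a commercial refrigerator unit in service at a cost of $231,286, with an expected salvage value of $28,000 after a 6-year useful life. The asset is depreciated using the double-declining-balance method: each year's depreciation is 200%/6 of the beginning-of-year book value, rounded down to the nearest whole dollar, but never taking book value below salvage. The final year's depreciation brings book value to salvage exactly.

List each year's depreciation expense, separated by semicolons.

$77,095; $51,397; $34,264; $22,843; $15,229; $2,458

Depreciable base = $231,286 − $28,000 = $203,286.
Year 1: ⌊$231,286 × 200%/6⌋ = $77,095. Book value $154,191.
Year 2: ⌊$154,191 × 200%/6⌋ = $51,397. Book value $102,794.
Year 3: ⌊$102,794 × 200%/6⌋ = $34,264. Book value $68,530.
Year 4: ⌊$68,530 × 200%/6⌋ = $22,843. Book value $45,687.
Year 5: ⌊$45,687 × 200%/6⌋ = $15,229. Book value $30,458.
Year 6 (final): $30,458 − $28,000 = $2,458. Book value $28,000.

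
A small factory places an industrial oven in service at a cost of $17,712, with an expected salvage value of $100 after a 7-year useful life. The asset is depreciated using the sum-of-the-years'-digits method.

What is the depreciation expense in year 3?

Depreciable base = $17,712 − $100 = $17,612.
Sum of the years' digits = 7+6+5+4+3+2+1 = 28.
Year 1: $17,612 × 7/28 = $4,403. Book value $13,309.
Year 2: $17,612 × 6/28 = $3,774. Book value $9,535.
Year 3: $17,612 × 5/28 = $3,145. Book value $6,390.

$3,145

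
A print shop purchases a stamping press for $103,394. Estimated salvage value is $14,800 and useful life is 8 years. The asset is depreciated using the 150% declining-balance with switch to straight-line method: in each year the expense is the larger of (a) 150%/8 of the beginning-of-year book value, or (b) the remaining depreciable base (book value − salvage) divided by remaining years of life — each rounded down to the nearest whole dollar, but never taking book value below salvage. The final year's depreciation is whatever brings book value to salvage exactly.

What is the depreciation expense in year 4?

$10,398

Depreciable base = $103,394 − $14,800 = $88,594.
Year 1: DB = ⌊$103,394 × 150%/8⌋ = $19,386; SL = ⌊$88,594/8⌋ = $11,074 → take DB $19,386. Book value $84,008.
Year 2: DB = ⌊$84,008 × 150%/8⌋ = $15,751; SL = ⌊$69,208/7⌋ = $9,886 → take DB $15,751. Book value $68,257.
Year 3: DB = ⌊$68,257 × 150%/8⌋ = $12,798; SL = ⌊$53,457/6⌋ = $8,909 → take DB $12,798. Book value $55,459.
Year 4: DB = ⌊$55,459 × 150%/8⌋ = $10,398; SL = ⌊$40,659/5⌋ = $8,131 → take DB $10,398. Book value $45,061.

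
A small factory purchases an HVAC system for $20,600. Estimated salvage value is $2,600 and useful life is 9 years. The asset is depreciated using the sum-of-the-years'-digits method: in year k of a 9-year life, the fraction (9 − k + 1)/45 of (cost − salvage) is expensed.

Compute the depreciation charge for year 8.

$800

Depreciable base = $20,600 − $2,600 = $18,000.
Sum of the years' digits = 9+8+7+6+5+4+3+2+1 = 45.
Year 1: $18,000 × 9/45 = $3,600. Book value $17,000.
Year 2: $18,000 × 8/45 = $3,200. Book value $13,800.
Year 3: $18,000 × 7/45 = $2,800. Book value $11,000.
Year 4: $18,000 × 6/45 = $2,400. Book value $8,600.
Year 5: $18,000 × 5/45 = $2,000. Book value $6,600.
Year 6: $18,000 × 4/45 = $1,600. Book value $5,000.
Year 7: $18,000 × 3/45 = $1,200. Book value $3,800.
Year 8: $18,000 × 2/45 = $800. Book value $3,000.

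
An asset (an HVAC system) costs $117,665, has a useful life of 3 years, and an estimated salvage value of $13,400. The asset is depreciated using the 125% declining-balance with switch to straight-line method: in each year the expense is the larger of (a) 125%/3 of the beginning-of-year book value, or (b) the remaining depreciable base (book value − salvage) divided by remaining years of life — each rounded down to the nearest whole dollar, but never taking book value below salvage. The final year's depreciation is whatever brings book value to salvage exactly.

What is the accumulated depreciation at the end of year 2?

Depreciable base = $117,665 − $13,400 = $104,265.
Year 1: DB = ⌊$117,665 × 125%/3⌋ = $49,027; SL = ⌊$104,265/3⌋ = $34,755 → take DB $49,027. Book value $68,638.
Year 2: DB = ⌊$68,638 × 125%/3⌋ = $28,599; SL = ⌊$55,238/2⌋ = $27,619 → take DB $28,599. Book value $40,039.
Accumulated through year 2 = $117,665 − $40,039 = $77,626.

$77,626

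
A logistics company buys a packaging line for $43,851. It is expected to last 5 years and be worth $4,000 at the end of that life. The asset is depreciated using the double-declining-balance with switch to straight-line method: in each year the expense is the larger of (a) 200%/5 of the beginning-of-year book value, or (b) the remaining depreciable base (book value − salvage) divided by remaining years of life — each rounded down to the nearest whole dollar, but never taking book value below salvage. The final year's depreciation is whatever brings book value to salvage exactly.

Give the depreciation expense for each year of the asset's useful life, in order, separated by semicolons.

$17,540; $10,524; $6,314; $3,789; $1,684

Depreciable base = $43,851 − $4,000 = $39,851.
Year 1: DB = ⌊$43,851 × 200%/5⌋ = $17,540; SL = ⌊$39,851/5⌋ = $7,970 → take DB $17,540. Book value $26,311.
Year 2: DB = ⌊$26,311 × 200%/5⌋ = $10,524; SL = ⌊$22,311/4⌋ = $5,577 → take DB $10,524. Book value $15,787.
Year 3: DB = ⌊$15,787 × 200%/5⌋ = $6,314; SL = ⌊$11,787/3⌋ = $3,929 → take DB $6,314. Book value $9,473.
Year 4: DB = ⌊$9,473 × 200%/5⌋ = $3,789; SL = ⌊$5,473/2⌋ = $2,736 → take DB $3,789. Book value $5,684.
Year 5 (final): $5,684 − $4,000 = $1,684. Book value $4,000.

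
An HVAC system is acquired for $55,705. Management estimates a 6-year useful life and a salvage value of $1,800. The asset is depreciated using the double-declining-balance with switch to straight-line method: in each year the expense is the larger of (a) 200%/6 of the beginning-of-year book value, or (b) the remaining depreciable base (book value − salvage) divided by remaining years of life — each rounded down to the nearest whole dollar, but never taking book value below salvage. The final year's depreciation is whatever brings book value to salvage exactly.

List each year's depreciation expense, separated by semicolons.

Depreciable base = $55,705 − $1,800 = $53,905.
Year 1: DB = ⌊$55,705 × 200%/6⌋ = $18,568; SL = ⌊$53,905/6⌋ = $8,984 → take DB $18,568. Book value $37,137.
Year 2: DB = ⌊$37,137 × 200%/6⌋ = $12,379; SL = ⌊$35,337/5⌋ = $7,067 → take DB $12,379. Book value $24,758.
Year 3: DB = ⌊$24,758 × 200%/6⌋ = $8,252; SL = ⌊$22,958/4⌋ = $5,739 → take DB $8,252. Book value $16,506.
Year 4: DB = ⌊$16,506 × 200%/6⌋ = $5,502; SL = ⌊$14,706/3⌋ = $4,902 → take DB $5,502. Book value $11,004.
Year 5: DB = ⌊$11,004 × 200%/6⌋ = $3,668; SL = ⌊$9,204/2⌋ = $4,602 → take SL $4,602. Book value $6,402.
Year 6 (final): $6,402 − $1,800 = $4,602. Book value $1,800.

$18,568; $12,379; $8,252; $5,502; $4,602; $4,602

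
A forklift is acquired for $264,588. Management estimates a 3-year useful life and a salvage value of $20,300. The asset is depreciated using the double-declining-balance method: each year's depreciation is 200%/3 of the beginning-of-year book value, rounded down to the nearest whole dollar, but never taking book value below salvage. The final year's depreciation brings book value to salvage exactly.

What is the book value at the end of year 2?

Depreciable base = $264,588 − $20,300 = $244,288.
Year 1: ⌊$264,588 × 200%/3⌋ = $176,392. Book value $88,196.
Year 2: ⌊$88,196 × 200%/3⌋ = $58,797. Book value $29,399.

$29,399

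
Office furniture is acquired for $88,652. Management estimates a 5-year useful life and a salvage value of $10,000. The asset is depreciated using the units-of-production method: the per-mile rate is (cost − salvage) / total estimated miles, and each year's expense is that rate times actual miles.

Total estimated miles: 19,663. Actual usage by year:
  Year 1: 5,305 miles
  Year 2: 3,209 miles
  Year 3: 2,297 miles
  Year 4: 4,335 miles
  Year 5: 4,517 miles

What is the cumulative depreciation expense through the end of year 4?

$60,584

Depreciable base = $88,652 − $10,000 = $78,652.
Rate = $78,652 / 19,663 miles = $4 per mile.
Year 1: 5,305 × $4 = $21,220. Book value $67,432.
Year 2: 3,209 × $4 = $12,836. Book value $54,596.
Year 3: 2,297 × $4 = $9,188. Book value $45,408.
Year 4: 4,335 × $4 = $17,340. Book value $28,068.
Accumulated through year 4 = $88,652 − $28,068 = $60,584.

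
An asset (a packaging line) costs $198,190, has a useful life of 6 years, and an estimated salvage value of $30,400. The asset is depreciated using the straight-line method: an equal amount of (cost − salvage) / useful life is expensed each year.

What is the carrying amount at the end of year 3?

$114,295

Depreciable base = $198,190 − $30,400 = $167,790.
Annual expense = $167,790 / 6 = $27,965.
End of year 1: book value $170,225.
End of year 2: book value $142,260.
End of year 3: book value $114,295.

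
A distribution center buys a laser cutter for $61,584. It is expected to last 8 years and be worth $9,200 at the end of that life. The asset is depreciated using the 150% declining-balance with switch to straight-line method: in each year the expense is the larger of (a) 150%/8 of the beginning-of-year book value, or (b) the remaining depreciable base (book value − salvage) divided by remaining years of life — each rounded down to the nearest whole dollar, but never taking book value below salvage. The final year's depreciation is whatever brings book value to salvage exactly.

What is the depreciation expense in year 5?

$5,032

Depreciable base = $61,584 − $9,200 = $52,384.
Year 1: DB = ⌊$61,584 × 150%/8⌋ = $11,547; SL = ⌊$52,384/8⌋ = $6,548 → take DB $11,547. Book value $50,037.
Year 2: DB = ⌊$50,037 × 150%/8⌋ = $9,381; SL = ⌊$40,837/7⌋ = $5,833 → take DB $9,381. Book value $40,656.
Year 3: DB = ⌊$40,656 × 150%/8⌋ = $7,623; SL = ⌊$31,456/6⌋ = $5,242 → take DB $7,623. Book value $33,033.
Year 4: DB = ⌊$33,033 × 150%/8⌋ = $6,193; SL = ⌊$23,833/5⌋ = $4,766 → take DB $6,193. Book value $26,840.
Year 5: DB = ⌊$26,840 × 150%/8⌋ = $5,032; SL = ⌊$17,640/4⌋ = $4,410 → take DB $5,032. Book value $21,808.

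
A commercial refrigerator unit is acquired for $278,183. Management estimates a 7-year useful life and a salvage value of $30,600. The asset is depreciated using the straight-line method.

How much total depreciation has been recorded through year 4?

Depreciable base = $278,183 − $30,600 = $247,583.
Annual expense = $247,583 / 7 = $35,369.
End of year 1: book value $242,814.
End of year 2: book value $207,445.
End of year 3: book value $172,076.
End of year 4: book value $136,707.
Accumulated through year 4 = $278,183 − $136,707 = $141,476.

$141,476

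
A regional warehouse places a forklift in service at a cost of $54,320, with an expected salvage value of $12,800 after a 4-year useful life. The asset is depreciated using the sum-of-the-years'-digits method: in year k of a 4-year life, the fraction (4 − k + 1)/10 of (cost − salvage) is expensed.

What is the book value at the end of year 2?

$25,256

Depreciable base = $54,320 − $12,800 = $41,520.
Sum of the years' digits = 4+3+2+1 = 10.
Year 1: $41,520 × 4/10 = $16,608. Book value $37,712.
Year 2: $41,520 × 3/10 = $12,456. Book value $25,256.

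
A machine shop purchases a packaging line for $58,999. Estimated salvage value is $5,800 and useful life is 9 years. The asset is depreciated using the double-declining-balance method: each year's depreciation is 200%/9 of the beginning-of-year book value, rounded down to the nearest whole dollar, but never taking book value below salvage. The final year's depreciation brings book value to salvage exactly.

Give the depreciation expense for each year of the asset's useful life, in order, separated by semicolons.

Depreciable base = $58,999 − $5,800 = $53,199.
Year 1: ⌊$58,999 × 200%/9⌋ = $13,110. Book value $45,889.
Year 2: ⌊$45,889 × 200%/9⌋ = $10,197. Book value $35,692.
Year 3: ⌊$35,692 × 200%/9⌋ = $7,931. Book value $27,761.
Year 4: ⌊$27,761 × 200%/9⌋ = $6,169. Book value $21,592.
Year 5: ⌊$21,592 × 200%/9⌋ = $4,798. Book value $16,794.
Year 6: ⌊$16,794 × 200%/9⌋ = $3,732. Book value $13,062.
Year 7: ⌊$13,062 × 200%/9⌋ = $2,902. Book value $10,160.
Year 8: ⌊$10,160 × 200%/9⌋ = $2,257. Book value $7,903.
Year 9 (final): $7,903 − $5,800 = $2,103. Book value $5,800.

$13,110; $10,197; $7,931; $6,169; $4,798; $3,732; $2,902; $2,257; $2,103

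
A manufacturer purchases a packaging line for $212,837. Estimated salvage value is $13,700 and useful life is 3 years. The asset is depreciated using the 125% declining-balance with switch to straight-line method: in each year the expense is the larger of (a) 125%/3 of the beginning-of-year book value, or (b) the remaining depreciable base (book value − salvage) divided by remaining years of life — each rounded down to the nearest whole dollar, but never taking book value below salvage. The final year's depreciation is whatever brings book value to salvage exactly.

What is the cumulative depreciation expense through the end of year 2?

Depreciable base = $212,837 − $13,700 = $199,137.
Year 1: DB = ⌊$212,837 × 125%/3⌋ = $88,682; SL = ⌊$199,137/3⌋ = $66,379 → take DB $88,682. Book value $124,155.
Year 2: DB = ⌊$124,155 × 125%/3⌋ = $51,731; SL = ⌊$110,455/2⌋ = $55,227 → take SL $55,227. Book value $68,928.
Accumulated through year 2 = $212,837 − $68,928 = $143,909.

$143,909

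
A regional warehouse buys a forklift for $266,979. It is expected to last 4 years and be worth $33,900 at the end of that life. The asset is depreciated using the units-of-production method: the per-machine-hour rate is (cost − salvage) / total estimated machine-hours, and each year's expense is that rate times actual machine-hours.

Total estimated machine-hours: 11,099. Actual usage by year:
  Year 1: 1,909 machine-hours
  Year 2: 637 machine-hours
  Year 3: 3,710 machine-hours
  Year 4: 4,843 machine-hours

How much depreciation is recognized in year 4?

$101,703

Depreciable base = $266,979 − $33,900 = $233,079.
Rate = $233,079 / 11,099 machine-hours = $21 per machine-hour.
Year 1: 1,909 × $21 = $40,089. Book value $226,890.
Year 2: 637 × $21 = $13,377. Book value $213,513.
Year 3: 3,710 × $21 = $77,910. Book value $135,603.
Year 4: 4,843 × $21 = $101,703. Book value $33,900.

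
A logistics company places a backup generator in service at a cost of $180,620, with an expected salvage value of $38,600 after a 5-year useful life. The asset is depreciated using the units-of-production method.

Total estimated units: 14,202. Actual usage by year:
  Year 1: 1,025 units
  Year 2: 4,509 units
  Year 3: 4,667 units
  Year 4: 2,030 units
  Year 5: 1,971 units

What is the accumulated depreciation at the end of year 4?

Depreciable base = $180,620 − $38,600 = $142,020.
Rate = $142,020 / 14,202 units = $10 per unit.
Year 1: 1,025 × $10 = $10,250. Book value $170,370.
Year 2: 4,509 × $10 = $45,090. Book value $125,280.
Year 3: 4,667 × $10 = $46,670. Book value $78,610.
Year 4: 2,030 × $10 = $20,300. Book value $58,310.
Accumulated through year 4 = $180,620 − $58,310 = $122,310.

$122,310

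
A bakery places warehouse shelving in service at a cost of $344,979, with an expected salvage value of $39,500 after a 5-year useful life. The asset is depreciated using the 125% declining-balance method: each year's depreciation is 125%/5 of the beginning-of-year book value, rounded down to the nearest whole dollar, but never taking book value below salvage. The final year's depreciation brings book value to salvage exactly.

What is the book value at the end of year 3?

Depreciable base = $344,979 − $39,500 = $305,479.
Year 1: ⌊$344,979 × 125%/5⌋ = $86,244. Book value $258,735.
Year 2: ⌊$258,735 × 125%/5⌋ = $64,683. Book value $194,052.
Year 3: ⌊$194,052 × 125%/5⌋ = $48,513. Book value $145,539.

$145,539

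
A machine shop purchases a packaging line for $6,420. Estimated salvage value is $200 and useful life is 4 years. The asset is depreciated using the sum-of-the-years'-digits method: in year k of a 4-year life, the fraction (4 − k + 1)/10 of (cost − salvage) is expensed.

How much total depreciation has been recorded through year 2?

Depreciable base = $6,420 − $200 = $6,220.
Sum of the years' digits = 4+3+2+1 = 10.
Year 1: $6,220 × 4/10 = $2,488. Book value $3,932.
Year 2: $6,220 × 3/10 = $1,866. Book value $2,066.
Accumulated through year 2 = $6,420 − $2,066 = $4,354.

$4,354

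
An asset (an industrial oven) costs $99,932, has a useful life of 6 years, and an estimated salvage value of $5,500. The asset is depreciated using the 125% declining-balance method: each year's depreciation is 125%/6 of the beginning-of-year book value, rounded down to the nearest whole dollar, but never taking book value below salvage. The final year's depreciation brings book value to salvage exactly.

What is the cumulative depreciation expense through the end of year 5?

Depreciable base = $99,932 − $5,500 = $94,432.
Year 1: ⌊$99,932 × 125%/6⌋ = $20,819. Book value $79,113.
Year 2: ⌊$79,113 × 125%/6⌋ = $16,481. Book value $62,632.
Year 3: ⌊$62,632 × 125%/6⌋ = $13,048. Book value $49,584.
Year 4: ⌊$49,584 × 125%/6⌋ = $10,330. Book value $39,254.
Year 5: ⌊$39,254 × 125%/6⌋ = $8,177. Book value $31,077.
Accumulated through year 5 = $99,932 − $31,077 = $68,855.

$68,855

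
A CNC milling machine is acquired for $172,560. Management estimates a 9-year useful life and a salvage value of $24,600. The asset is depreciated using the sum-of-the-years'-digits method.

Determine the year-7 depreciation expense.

$9,864

Depreciable base = $172,560 − $24,600 = $147,960.
Sum of the years' digits = 9+8+7+6+5+4+3+2+1 = 45.
Year 1: $147,960 × 9/45 = $29,592. Book value $142,968.
Year 2: $147,960 × 8/45 = $26,304. Book value $116,664.
Year 3: $147,960 × 7/45 = $23,016. Book value $93,648.
Year 4: $147,960 × 6/45 = $19,728. Book value $73,920.
Year 5: $147,960 × 5/45 = $16,440. Book value $57,480.
Year 6: $147,960 × 4/45 = $13,152. Book value $44,328.
Year 7: $147,960 × 3/45 = $9,864. Book value $34,464.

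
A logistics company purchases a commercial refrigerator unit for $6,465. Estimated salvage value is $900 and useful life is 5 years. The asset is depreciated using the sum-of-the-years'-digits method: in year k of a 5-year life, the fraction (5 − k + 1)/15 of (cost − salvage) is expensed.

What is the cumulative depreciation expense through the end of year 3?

Depreciable base = $6,465 − $900 = $5,565.
Sum of the years' digits = 5+4+3+2+1 = 15.
Year 1: $5,565 × 5/15 = $1,855. Book value $4,610.
Year 2: $5,565 × 4/15 = $1,484. Book value $3,126.
Year 3: $5,565 × 3/15 = $1,113. Book value $2,013.
Accumulated through year 3 = $6,465 − $2,013 = $4,452.

$4,452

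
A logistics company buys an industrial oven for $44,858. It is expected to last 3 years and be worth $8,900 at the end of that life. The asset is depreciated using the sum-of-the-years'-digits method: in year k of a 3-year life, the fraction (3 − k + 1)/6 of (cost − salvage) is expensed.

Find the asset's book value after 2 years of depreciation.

Depreciable base = $44,858 − $8,900 = $35,958.
Sum of the years' digits = 3+2+1 = 6.
Year 1: $35,958 × 3/6 = $17,979. Book value $26,879.
Year 2: $35,958 × 2/6 = $11,986. Book value $14,893.

$14,893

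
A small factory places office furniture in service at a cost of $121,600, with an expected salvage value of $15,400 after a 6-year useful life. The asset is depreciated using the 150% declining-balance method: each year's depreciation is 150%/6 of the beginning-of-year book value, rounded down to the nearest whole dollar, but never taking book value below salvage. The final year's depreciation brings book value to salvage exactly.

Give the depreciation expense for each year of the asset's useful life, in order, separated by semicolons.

$30,400; $22,800; $17,100; $12,825; $9,618; $13,457

Depreciable base = $121,600 − $15,400 = $106,200.
Year 1: ⌊$121,600 × 150%/6⌋ = $30,400. Book value $91,200.
Year 2: ⌊$91,200 × 150%/6⌋ = $22,800. Book value $68,400.
Year 3: ⌊$68,400 × 150%/6⌋ = $17,100. Book value $51,300.
Year 4: ⌊$51,300 × 150%/6⌋ = $12,825. Book value $38,475.
Year 5: ⌊$38,475 × 150%/6⌋ = $9,618. Book value $28,857.
Year 6 (final): $28,857 − $15,400 = $13,457. Book value $15,400.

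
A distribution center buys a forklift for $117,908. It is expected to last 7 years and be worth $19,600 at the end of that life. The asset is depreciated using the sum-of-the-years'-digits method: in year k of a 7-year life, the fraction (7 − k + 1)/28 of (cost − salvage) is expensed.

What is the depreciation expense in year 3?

$17,555

Depreciable base = $117,908 − $19,600 = $98,308.
Sum of the years' digits = 7+6+5+4+3+2+1 = 28.
Year 1: $98,308 × 7/28 = $24,577. Book value $93,331.
Year 2: $98,308 × 6/28 = $21,066. Book value $72,265.
Year 3: $98,308 × 5/28 = $17,555. Book value $54,710.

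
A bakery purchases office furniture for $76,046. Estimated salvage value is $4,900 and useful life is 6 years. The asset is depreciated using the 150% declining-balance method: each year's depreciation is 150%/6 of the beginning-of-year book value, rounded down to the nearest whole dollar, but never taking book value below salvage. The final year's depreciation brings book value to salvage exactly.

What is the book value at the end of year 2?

Depreciable base = $76,046 − $4,900 = $71,146.
Year 1: ⌊$76,046 × 150%/6⌋ = $19,011. Book value $57,035.
Year 2: ⌊$57,035 × 150%/6⌋ = $14,258. Book value $42,777.

$42,777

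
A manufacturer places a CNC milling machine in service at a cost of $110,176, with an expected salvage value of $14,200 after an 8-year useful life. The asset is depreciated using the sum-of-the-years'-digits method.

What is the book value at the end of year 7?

$16,866

Depreciable base = $110,176 − $14,200 = $95,976.
Sum of the years' digits = 8+7+6+5+4+3+2+1 = 36.
Year 1: $95,976 × 8/36 = $21,328. Book value $88,848.
Year 2: $95,976 × 7/36 = $18,662. Book value $70,186.
Year 3: $95,976 × 6/36 = $15,996. Book value $54,190.
Year 4: $95,976 × 5/36 = $13,330. Book value $40,860.
Year 5: $95,976 × 4/36 = $10,664. Book value $30,196.
Year 6: $95,976 × 3/36 = $7,998. Book value $22,198.
Year 7: $95,976 × 2/36 = $5,332. Book value $16,866.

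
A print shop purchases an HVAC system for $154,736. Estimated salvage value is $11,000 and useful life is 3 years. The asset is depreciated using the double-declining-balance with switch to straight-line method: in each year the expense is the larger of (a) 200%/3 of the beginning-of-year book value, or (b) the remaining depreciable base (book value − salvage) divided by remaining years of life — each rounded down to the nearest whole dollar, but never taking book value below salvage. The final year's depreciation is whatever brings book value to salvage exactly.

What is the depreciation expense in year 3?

Depreciable base = $154,736 − $11,000 = $143,736.
Year 1: DB = ⌊$154,736 × 200%/3⌋ = $103,157; SL = ⌊$143,736/3⌋ = $47,912 → take DB $103,157. Book value $51,579.
Year 2: DB = ⌊$51,579 × 200%/3⌋ = $34,386; SL = ⌊$40,579/2⌋ = $20,289 → take DB $34,386. Book value $17,193.
Year 3 (final): $17,193 − $11,000 = $6,193. Book value $11,000.

$6,193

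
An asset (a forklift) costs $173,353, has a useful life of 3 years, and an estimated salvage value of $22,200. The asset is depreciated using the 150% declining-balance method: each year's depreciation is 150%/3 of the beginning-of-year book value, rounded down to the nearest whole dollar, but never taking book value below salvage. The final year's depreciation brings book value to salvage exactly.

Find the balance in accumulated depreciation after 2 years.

$130,014

Depreciable base = $173,353 − $22,200 = $151,153.
Year 1: ⌊$173,353 × 150%/3⌋ = $86,676. Book value $86,677.
Year 2: ⌊$86,677 × 150%/3⌋ = $43,338. Book value $43,339.
Accumulated through year 2 = $173,353 − $43,339 = $130,014.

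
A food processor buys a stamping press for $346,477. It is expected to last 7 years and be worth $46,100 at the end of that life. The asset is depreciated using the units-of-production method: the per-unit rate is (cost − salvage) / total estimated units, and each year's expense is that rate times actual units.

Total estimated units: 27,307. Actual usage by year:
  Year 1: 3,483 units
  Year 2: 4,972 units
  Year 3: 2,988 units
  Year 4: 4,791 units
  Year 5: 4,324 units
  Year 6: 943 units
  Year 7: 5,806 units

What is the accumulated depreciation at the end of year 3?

$125,873

Depreciable base = $346,477 − $46,100 = $300,377.
Rate = $300,377 / 27,307 units = $11 per unit.
Year 1: 3,483 × $11 = $38,313. Book value $308,164.
Year 2: 4,972 × $11 = $54,692. Book value $253,472.
Year 3: 2,988 × $11 = $32,868. Book value $220,604.
Accumulated through year 3 = $346,477 − $220,604 = $125,873.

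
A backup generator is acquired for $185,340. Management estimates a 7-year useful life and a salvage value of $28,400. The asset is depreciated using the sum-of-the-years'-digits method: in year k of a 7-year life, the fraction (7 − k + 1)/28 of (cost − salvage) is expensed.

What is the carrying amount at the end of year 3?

Depreciable base = $185,340 − $28,400 = $156,940.
Sum of the years' digits = 7+6+5+4+3+2+1 = 28.
Year 1: $156,940 × 7/28 = $39,235. Book value $146,105.
Year 2: $156,940 × 6/28 = $33,630. Book value $112,475.
Year 3: $156,940 × 5/28 = $28,025. Book value $84,450.

$84,450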